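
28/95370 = 14/47685=0.00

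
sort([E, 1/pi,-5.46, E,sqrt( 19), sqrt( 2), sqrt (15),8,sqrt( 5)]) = [-5.46,1/pi,sqrt(2 ),sqrt( 5), E, E,sqrt(15),sqrt(19),8 ]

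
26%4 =2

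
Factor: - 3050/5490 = -3^( - 2 ) * 5^1 = - 5/9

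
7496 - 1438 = 6058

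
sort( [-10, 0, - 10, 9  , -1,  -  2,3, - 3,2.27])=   [ - 10,-10, - 3,-2, - 1,0, 2.27,3,9]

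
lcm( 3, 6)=6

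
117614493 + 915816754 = 1033431247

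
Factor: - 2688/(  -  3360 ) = 2^2 * 5^( - 1)   =  4/5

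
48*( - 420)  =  -20160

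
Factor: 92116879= 43^1*2142253^1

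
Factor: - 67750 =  - 2^1*5^3*271^1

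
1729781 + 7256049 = 8985830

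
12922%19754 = 12922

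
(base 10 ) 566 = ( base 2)1000110110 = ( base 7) 1436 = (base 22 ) 13G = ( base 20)186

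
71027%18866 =14429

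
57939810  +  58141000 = 116080810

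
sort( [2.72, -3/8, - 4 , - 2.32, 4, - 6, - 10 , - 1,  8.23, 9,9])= [ - 10, - 6, - 4, - 2.32, - 1, - 3/8, 2.72,  4, 8.23, 9, 9] 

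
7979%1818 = 707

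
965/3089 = 965/3089 = 0.31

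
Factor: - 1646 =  - 2^1*823^1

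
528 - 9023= - 8495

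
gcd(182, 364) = 182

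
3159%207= 54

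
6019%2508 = 1003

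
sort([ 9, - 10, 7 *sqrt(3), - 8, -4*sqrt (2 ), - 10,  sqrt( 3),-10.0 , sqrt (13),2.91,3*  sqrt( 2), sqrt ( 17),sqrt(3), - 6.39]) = [- 10, - 10 ,- 10.0, - 8, - 6.39, - 4 * sqrt(2 ) , sqrt (3) , sqrt( 3),2.91, sqrt ( 13), sqrt( 17), 3*sqrt( 2), 9,7* sqrt( 3)]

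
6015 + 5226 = 11241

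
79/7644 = 79/7644 = 0.01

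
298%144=10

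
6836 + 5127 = 11963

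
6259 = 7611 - 1352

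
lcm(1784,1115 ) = 8920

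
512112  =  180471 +331641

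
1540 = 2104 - 564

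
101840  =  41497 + 60343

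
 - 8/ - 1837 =8/1837=0.00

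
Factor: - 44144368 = - 2^4*2759023^1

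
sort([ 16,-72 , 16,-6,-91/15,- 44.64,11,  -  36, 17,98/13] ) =[ - 72,-44.64, - 36,-91/15, - 6,  98/13,11,16,16,17] 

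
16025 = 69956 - 53931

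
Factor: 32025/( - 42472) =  - 2^(-3) *3^1*5^2*7^1*61^1*5309^ (  -  1) 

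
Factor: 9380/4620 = 67/33 = 3^( - 1)*11^( - 1)*67^1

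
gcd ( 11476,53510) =2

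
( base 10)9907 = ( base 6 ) 113511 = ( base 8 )23263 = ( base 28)CHN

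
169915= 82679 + 87236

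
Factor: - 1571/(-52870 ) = 2^( - 1)*5^(- 1)*17^( - 1)*311^(-1 )*1571^1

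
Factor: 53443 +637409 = 2^2*3^1 * 57571^1 = 690852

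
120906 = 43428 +77478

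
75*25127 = 1884525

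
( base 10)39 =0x27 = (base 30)19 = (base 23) 1G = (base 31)18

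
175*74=12950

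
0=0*( - 12340)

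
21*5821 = 122241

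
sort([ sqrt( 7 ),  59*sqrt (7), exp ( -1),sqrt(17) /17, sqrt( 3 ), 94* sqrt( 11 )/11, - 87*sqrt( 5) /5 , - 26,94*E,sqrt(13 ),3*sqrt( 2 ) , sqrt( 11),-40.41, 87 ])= [ - 40.41, - 87*sqrt( 5)/5, - 26,sqrt( 17) /17,exp( - 1),  sqrt( 3 ), sqrt( 7 ),  sqrt( 11 ),sqrt(13), 3*sqrt(2 ),94*sqrt(11 ) /11, 87, 59*sqrt(7) , 94*E]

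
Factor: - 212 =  - 2^2*53^1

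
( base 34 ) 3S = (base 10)130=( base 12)aa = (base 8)202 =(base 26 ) 50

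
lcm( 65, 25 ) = 325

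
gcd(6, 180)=6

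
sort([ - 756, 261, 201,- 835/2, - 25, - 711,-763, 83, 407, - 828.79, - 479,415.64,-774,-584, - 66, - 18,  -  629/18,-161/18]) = [ - 828.79, - 774,  -  763,- 756, - 711,  -  584,  -  479, - 835/2, - 66, - 629/18, - 25, - 18, - 161/18, 83, 201, 261, 407, 415.64] 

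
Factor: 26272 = 2^5*821^1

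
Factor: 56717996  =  2^2  *  14179499^1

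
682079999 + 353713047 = 1035793046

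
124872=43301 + 81571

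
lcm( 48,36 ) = 144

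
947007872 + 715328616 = 1662336488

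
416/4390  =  208/2195 = 0.09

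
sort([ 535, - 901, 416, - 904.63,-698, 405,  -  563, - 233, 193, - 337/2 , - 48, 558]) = [ - 904.63, - 901,  -  698, -563, - 233,-337/2, - 48,193  ,  405 , 416, 535,558]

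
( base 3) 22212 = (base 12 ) 17b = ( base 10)239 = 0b11101111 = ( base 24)9N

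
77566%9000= 5566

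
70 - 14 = 56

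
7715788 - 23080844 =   -  15365056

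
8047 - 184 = 7863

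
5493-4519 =974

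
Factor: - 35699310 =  -2^1 * 3^2*5^1*79^1*5021^1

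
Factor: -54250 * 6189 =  - 2^1  *3^1*5^3*7^1*31^1*2063^1 = -335753250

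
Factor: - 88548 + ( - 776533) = -7^1*123583^1  =  - 865081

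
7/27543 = 7/27543 = 0.00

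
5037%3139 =1898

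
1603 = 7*229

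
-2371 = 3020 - 5391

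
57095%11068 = 1755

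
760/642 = 1+59/321 =1.18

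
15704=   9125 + 6579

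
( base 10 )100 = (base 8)144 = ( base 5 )400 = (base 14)72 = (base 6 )244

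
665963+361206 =1027169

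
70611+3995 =74606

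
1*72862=72862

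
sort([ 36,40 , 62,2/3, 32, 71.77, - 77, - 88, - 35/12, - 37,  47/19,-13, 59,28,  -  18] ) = [ - 88, - 77, - 37,  -  18, - 13, -35/12,2/3, 47/19, 28,  32, 36, 40,59,  62, 71.77] 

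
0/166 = 0 = 0.00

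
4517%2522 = 1995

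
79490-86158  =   - 6668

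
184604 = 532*347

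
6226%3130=3096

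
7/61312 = 7/61312=0.00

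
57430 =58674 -1244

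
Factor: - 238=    - 2^1*7^1*17^1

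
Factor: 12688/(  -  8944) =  - 43^( - 1)*61^1 = - 61/43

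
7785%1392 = 825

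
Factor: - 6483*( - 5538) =2^1*3^2*13^1*71^1 * 2161^1 = 35902854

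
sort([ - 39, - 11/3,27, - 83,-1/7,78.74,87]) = [ - 83, - 39, - 11/3, - 1/7, 27,78.74, 87] 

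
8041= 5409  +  2632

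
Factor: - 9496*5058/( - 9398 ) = 2^3 * 3^2*37^( - 1)*127^( - 1)*281^1*1187^1 = 24015384/4699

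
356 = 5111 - 4755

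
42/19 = 2 +4/19 = 2.21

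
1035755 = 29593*35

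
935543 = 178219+757324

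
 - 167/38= - 5+23/38 = - 4.39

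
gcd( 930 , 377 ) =1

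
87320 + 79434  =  166754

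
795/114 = 265/38 = 6.97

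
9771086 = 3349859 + 6421227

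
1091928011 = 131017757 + 960910254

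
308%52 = 48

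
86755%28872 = 139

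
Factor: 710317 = 43^1*16519^1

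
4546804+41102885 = 45649689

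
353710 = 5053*70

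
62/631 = 62/631 = 0.10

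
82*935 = 76670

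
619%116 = 39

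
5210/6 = 868  +  1/3= 868.33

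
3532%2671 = 861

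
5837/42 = 5837/42= 138.98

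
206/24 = 103/12 = 8.58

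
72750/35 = 2078+4/7 = 2078.57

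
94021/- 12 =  - 7836 + 11/12  =  - 7835.08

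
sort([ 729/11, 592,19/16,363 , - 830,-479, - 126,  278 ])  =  [  -  830,-479,  -  126, 19/16,729/11,  278, 363 , 592 ]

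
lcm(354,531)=1062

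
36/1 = 36 = 36.00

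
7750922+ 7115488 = 14866410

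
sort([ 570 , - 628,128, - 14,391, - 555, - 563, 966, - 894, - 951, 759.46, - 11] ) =[ - 951, - 894, - 628, - 563, - 555, - 14,  -  11, 128, 391,570 , 759.46,966 ]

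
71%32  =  7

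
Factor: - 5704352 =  - 2^5*178261^1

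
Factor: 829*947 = 785063 = 829^1*947^1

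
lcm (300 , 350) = 2100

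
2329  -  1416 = 913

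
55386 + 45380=100766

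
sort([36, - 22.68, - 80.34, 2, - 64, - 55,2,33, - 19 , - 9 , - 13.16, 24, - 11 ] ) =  [ - 80.34 ,-64,-55, - 22.68,- 19, - 13.16, - 11, - 9,2, 2,  24,33 , 36 ]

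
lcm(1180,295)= 1180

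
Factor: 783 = 3^3*29^1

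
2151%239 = 0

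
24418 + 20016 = 44434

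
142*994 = 141148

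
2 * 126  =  252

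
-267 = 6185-6452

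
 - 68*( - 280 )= 19040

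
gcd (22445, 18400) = 5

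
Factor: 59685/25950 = 23/10 = 2^( - 1)*5^( - 1)*23^1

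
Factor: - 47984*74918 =-2^5*47^1*797^1*2999^1 = - 3594865312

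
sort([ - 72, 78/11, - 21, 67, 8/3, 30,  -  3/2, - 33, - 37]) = [ - 72, - 37, - 33, - 21, - 3/2, 8/3,  78/11, 30, 67] 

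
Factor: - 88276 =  - 2^2 * 29^1*761^1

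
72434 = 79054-6620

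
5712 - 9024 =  - 3312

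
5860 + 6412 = 12272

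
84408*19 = 1603752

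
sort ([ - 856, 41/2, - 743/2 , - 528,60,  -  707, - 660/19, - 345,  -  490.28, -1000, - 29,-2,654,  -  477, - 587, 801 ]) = [ - 1000,  -  856,  -  707, - 587,  -  528, - 490.28, - 477,  -  743/2,- 345,-660/19,-29,  -  2,  41/2, 60, 654,  801]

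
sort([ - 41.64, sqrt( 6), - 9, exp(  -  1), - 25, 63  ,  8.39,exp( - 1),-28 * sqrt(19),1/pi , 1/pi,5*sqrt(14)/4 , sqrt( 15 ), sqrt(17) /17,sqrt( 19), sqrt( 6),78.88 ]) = [ - 28*sqrt( 19), - 41.64, - 25, - 9,sqrt( 17 )/17,1/pi,1/pi,exp ( - 1),exp( - 1),  sqrt( 6),sqrt(6) , sqrt( 15),sqrt(19),5*sqrt (14 )/4,8.39, 63, 78.88 ]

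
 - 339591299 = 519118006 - 858709305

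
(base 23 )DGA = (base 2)1110001010111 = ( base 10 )7255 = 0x1c57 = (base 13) 33C1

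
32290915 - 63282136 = -30991221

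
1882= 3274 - 1392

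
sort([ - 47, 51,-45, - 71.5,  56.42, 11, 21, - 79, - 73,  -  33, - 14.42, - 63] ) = [-79, -73, - 71.5 , -63 ,-47, -45, - 33,  -  14.42,  11,21,51, 56.42 ] 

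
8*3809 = 30472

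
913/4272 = 913/4272 = 0.21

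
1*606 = 606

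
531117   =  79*6723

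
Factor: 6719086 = 2^1*11^1*305413^1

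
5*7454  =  37270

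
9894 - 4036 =5858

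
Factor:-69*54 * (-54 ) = 2^2 * 3^7*23^1   =  201204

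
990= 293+697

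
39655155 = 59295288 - 19640133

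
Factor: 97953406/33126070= 48976703/16563035 = 5^( - 1 ) * 47^(  -  1 ) * 70481^(-1)*48976703^1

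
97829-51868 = 45961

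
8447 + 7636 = 16083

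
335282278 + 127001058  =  462283336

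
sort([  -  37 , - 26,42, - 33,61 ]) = [-37, - 33 , - 26,42,61] 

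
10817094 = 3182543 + 7634551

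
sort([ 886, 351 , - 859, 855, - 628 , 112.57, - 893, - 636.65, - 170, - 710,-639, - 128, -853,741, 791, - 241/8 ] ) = [-893, - 859,-853, - 710 , - 639, - 636.65, - 628, - 170, - 128, -241/8, 112.57,351,741, 791,855, 886]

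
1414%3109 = 1414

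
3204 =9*356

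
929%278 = 95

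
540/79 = 6 + 66/79 = 6.84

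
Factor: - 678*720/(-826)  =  2^4*3^3 * 5^1*7^ ( - 1 ) *59^( - 1)*113^1 = 244080/413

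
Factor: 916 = 2^2*229^1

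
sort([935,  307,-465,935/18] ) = [ - 465,  935/18,307,935 ] 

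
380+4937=5317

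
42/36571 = 42/36571 = 0.00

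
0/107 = 0 = 0.00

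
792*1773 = 1404216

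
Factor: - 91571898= -2^1*3^1*11^1*911^1 *1523^1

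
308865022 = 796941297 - 488076275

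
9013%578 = 343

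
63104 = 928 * 68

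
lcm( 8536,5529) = 486552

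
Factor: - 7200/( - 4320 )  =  3^(-1)*5^1= 5/3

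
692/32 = 21 + 5/8 = 21.62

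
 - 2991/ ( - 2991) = 1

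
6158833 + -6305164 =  - 146331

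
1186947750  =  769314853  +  417632897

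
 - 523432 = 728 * ( -719)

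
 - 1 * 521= -521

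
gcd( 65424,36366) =174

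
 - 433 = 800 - 1233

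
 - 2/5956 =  - 1/2978 = - 0.00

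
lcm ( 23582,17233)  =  448058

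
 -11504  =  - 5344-6160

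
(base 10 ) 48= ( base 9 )53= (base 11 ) 44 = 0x30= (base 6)120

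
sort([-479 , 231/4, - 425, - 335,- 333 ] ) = [ -479, - 425,-335,  -  333, 231/4 ]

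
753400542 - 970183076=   -216782534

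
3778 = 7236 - 3458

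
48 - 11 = 37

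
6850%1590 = 490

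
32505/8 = 4063 + 1/8=4063.12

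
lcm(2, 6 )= 6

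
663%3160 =663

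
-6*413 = -2478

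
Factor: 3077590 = 2^1*5^1*307759^1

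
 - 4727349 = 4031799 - 8759148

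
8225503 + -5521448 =2704055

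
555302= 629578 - 74276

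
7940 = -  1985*(-4)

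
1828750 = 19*96250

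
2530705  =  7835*323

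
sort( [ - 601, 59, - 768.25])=[ - 768.25, - 601,59]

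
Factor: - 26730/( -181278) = 55/373 =5^1*11^1*373^ (-1) 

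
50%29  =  21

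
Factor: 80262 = 2^1 * 3^2 * 7^3 * 13^1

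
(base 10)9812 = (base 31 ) A6G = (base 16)2654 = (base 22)k60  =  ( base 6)113232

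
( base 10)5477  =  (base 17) 11g3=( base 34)4P3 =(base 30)62h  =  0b1010101100101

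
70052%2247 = 395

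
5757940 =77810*74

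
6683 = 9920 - 3237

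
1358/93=14 + 56/93 = 14.60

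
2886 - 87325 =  - 84439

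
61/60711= 61/60711=   0.00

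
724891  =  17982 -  - 706909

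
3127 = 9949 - 6822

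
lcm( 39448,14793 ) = 118344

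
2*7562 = 15124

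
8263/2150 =8263/2150 = 3.84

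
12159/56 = 1737/8 = 217.12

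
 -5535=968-6503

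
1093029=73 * 14973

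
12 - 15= - 3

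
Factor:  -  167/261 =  - 3^(-2 )*29^(- 1)*167^1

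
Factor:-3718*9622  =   - 2^2*11^1*13^2*17^1 *283^1 = - 35774596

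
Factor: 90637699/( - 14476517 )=- 11^( - 1 )*47^( - 1 )*233^1*28001^( - 1 )*389003^1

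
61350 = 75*818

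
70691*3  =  212073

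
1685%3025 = 1685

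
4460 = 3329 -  - 1131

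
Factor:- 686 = -2^1*7^3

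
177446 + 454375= 631821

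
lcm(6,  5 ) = 30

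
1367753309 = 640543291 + 727210018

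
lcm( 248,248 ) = 248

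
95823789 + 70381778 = 166205567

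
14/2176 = 7/1088 = 0.01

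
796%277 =242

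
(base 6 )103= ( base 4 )213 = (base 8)47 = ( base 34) 15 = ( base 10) 39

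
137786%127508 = 10278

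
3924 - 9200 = -5276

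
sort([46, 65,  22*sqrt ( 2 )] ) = [22 * sqrt( 2),46,65]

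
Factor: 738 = 2^1*3^2*41^1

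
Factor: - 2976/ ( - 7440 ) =2/5 = 2^1*5^ ( - 1 )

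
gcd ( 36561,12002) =1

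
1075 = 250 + 825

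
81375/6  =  27125/2 = 13562.50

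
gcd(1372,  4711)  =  7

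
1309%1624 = 1309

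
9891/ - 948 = - 11 + 179/316 =-  10.43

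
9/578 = 9/578=0.02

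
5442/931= 5 + 787/931 = 5.85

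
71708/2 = 35854  =  35854.00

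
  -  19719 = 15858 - 35577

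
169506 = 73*2322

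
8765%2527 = 1184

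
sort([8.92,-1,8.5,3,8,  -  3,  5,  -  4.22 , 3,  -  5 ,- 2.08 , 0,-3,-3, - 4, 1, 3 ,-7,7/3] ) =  [-7, - 5, - 4.22,-4,-3, - 3, - 3 ,-2.08,  -  1  ,  0, 1, 7/3, 3, 3, 3, 5,8,  8.5, 8.92 ] 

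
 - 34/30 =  - 2 + 13/15 = - 1.13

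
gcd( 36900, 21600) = 900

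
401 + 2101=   2502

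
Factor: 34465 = 5^1*61^1*113^1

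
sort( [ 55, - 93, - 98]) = [ - 98, - 93,55 ] 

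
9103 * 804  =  7318812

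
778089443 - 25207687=752881756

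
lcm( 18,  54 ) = 54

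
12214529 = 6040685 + 6173844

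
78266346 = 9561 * 8186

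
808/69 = 808/69 = 11.71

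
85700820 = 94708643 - 9007823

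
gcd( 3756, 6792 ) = 12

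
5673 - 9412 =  - 3739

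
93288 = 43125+50163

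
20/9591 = 20/9591= 0.00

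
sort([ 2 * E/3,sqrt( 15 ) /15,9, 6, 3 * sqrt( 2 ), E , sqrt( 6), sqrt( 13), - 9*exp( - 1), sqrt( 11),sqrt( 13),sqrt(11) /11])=[ - 9* exp(-1),sqrt( 15) /15 , sqrt (11 )/11, 2*E/3,  sqrt(6 ),  E , sqrt( 11),sqrt(13),sqrt( 13),  3*sqrt( 2), 6,9]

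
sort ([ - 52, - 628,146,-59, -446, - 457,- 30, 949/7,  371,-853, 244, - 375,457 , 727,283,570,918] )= [ - 853  , - 628 , - 457, - 446,-375, - 59,-52,-30, 949/7,146,244,283,371, 457,  570, 727,  918] 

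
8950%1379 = 676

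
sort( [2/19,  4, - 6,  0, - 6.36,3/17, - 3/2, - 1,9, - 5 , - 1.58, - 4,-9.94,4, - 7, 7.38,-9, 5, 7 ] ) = [ - 9.94, - 9, - 7, - 6.36, - 6 ,-5, - 4, - 1.58, - 3/2, - 1,0,2/19 , 3/17, 4, 4,5, 7, 7.38, 9]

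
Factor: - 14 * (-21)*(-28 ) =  - 8232 = - 2^3*3^1*7^3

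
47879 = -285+48164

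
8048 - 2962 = 5086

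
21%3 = 0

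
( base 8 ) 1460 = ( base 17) 2E0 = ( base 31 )QA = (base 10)816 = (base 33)OO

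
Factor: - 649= - 11^1*59^1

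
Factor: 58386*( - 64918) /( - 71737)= 2^2*3^1 * 7^1 *23^( - 1 ) * 37^1 * 263^1 *3119^ ( - 1)* 4637^1=3790302348/71737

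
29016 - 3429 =25587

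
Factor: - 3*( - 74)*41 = 9102 = 2^1*3^1*37^1*41^1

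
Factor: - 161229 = -3^1*223^1*241^1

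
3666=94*39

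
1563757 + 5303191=6866948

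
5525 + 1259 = 6784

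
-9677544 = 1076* ( - 8994 ) 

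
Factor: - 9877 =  - 7^1 *17^1*83^1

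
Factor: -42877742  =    -  2^1*53^1*  404507^1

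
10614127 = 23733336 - 13119209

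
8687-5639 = 3048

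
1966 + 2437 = 4403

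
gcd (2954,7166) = 2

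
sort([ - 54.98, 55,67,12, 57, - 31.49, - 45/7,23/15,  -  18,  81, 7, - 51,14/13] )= [ - 54.98, -51 , - 31.49 ,-18, - 45/7 , 14/13,23/15,7, 12,55,57,67, 81]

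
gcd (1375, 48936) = 1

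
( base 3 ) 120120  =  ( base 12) 2B0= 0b110100100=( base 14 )220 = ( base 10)420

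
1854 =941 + 913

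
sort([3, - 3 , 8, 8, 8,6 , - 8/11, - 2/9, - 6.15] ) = [ - 6.15,- 3, - 8/11, - 2/9,3 , 6,  8, 8, 8 ]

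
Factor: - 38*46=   -  1748 = - 2^2*19^1*23^1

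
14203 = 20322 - 6119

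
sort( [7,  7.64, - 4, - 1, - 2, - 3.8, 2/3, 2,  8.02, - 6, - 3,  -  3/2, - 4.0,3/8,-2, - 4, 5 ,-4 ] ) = [-6, - 4, - 4.0,-4, - 4, - 3.8,-3,  -  2, - 2, - 3/2,-1,3/8, 2/3, 2,5 , 7, 7.64,8.02]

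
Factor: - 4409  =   - 4409^1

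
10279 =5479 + 4800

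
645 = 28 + 617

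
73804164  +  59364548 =133168712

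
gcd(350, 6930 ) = 70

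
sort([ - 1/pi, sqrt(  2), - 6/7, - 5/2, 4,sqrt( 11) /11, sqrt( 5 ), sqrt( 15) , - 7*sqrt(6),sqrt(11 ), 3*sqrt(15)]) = [-7*sqrt(6 ), - 5/2, - 6/7,  -  1/pi, sqrt ( 11) /11,  sqrt(2 ), sqrt( 5),sqrt( 11), sqrt( 15 ), 4, 3*sqrt( 15)] 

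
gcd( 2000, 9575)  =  25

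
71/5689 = 71/5689= 0.01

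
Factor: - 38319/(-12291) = 53/17 = 17^( - 1)*53^1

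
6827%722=329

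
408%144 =120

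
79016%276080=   79016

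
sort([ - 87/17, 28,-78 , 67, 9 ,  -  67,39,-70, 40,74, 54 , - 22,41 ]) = [-78 , - 70, - 67,-22,-87/17,9, 28, 39, 40  ,  41, 54, 67, 74 ]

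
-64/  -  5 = 12+ 4/5  =  12.80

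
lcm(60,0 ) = 0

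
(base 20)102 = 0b110010010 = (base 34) bs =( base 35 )BH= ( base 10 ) 402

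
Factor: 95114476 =2^2*23^1 *263^1*3931^1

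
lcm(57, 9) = 171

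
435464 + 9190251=9625715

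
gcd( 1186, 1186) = 1186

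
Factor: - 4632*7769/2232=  - 3^( - 1) * 17^1*31^ (  -  1 )*193^1*457^1 = - 1499417/93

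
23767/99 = 23767/99 = 240.07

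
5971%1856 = 403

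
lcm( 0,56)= 0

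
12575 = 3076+9499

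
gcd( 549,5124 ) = 183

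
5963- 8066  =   - 2103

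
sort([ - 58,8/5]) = [ - 58,8/5 ] 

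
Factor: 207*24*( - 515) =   -  2^3*3^3*5^1*23^1 *103^1 = -2558520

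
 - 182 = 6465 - 6647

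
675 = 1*675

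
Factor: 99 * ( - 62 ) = -6138   =  - 2^1 * 3^2*11^1 * 31^1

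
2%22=2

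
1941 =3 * 647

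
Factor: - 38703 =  - 3^1*7^1 * 19^1 * 97^1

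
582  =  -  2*( - 291 )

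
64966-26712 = 38254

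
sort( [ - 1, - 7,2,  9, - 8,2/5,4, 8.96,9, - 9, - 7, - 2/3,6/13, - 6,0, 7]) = [ - 9, - 8, - 7, - 7,  -  6, - 1, - 2/3,0,2/5, 6/13,2,4 , 7,8.96, 9,9 ]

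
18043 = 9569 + 8474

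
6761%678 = 659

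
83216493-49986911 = 33229582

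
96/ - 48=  - 2 + 0/1= - 2.00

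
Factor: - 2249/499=-13^1*173^1 * 499^ ( - 1 ) 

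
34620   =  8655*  4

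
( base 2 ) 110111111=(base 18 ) 16F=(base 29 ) FC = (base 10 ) 447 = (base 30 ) er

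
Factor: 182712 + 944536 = 2^4*47^1*1499^1 =1127248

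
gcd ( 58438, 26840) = 122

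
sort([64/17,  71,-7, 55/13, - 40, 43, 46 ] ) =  [ - 40, - 7,64/17, 55/13, 43, 46 , 71]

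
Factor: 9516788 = 2^2*103^1 * 23099^1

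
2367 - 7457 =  - 5090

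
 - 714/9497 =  - 1+8783/9497 = - 0.08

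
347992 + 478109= 826101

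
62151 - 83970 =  - 21819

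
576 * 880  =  506880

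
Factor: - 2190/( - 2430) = 3^ ( - 4)*73^1 = 73/81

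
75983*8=607864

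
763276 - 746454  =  16822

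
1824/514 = 912/257=3.55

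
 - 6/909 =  - 1  +  301/303 = - 0.01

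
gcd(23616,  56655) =9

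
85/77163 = 5/4539 = 0.00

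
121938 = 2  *60969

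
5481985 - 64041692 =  - 58559707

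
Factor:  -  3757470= -2^1*3^1*5^1 * 251^1*499^1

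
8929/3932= 8929/3932 = 2.27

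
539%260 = 19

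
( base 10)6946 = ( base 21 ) ffg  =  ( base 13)3214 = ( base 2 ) 1101100100010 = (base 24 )C1A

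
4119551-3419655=699896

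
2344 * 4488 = 10519872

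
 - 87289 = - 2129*41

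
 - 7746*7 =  - 54222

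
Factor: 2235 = 3^1 * 5^1*149^1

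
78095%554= 535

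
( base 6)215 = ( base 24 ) 3B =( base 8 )123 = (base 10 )83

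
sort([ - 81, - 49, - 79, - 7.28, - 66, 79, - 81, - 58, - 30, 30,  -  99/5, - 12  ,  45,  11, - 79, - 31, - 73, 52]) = [ - 81, - 81, - 79 ,  -  79, - 73, - 66, - 58, - 49,-31,-30 , - 99/5, - 12 ,-7.28,11, 30 , 45,  52,  79] 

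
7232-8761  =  -1529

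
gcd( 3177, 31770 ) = 3177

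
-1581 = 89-1670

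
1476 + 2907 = 4383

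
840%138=12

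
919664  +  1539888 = 2459552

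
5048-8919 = - 3871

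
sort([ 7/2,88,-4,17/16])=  [-4, 17/16, 7/2, 88]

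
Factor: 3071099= 277^1*11087^1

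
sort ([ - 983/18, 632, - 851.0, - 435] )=[ - 851.0, - 435,-983/18,632] 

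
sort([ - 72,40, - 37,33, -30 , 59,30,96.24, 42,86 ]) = [ - 72, - 37, - 30,30, 33, 40,42,59,  86, 96.24 ] 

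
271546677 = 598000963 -326454286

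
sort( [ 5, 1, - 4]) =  [-4, 1,5]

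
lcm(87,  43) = 3741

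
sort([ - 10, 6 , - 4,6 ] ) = [ - 10, - 4 , 6, 6 ] 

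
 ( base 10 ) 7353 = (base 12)4309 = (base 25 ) BJ3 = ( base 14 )2973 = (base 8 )16271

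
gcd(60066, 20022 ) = 20022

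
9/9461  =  9/9461 = 0.00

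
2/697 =2/697=0.00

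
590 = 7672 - 7082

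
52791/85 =52791/85=621.07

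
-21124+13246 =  - 7878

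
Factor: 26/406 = 7^( - 1)*13^1*29^(- 1) = 13/203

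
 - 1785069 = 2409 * ( - 741)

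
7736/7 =1105 + 1/7 = 1105.14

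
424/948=106/237 = 0.45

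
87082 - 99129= - 12047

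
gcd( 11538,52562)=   1282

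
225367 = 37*6091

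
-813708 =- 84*9687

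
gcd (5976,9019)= 1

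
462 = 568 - 106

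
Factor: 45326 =2^1*131^1*173^1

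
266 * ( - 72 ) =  - 19152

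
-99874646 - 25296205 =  - 125170851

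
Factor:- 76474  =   - 2^1*38237^1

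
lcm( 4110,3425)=20550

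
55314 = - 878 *( - 63)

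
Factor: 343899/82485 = 271/65 = 5^( - 1 )*13^( - 1)*271^1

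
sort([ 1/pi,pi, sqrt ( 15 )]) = [1/pi , pi , sqrt(15)]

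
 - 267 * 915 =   -  244305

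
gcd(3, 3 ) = 3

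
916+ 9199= 10115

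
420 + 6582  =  7002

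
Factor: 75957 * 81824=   6215105568 = 2^5*3^1*7^1*2557^1*3617^1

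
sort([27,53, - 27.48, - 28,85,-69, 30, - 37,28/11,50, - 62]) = [ - 69, - 62, - 37, -28, - 27.48,  28/11,  27, 30,  50,53,  85]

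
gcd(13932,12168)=36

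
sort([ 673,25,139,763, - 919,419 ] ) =[ - 919,25, 139 , 419,673,763 ]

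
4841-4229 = 612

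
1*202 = 202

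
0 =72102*0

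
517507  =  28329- - 489178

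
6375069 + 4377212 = 10752281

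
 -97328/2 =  - 48664  =  - 48664.00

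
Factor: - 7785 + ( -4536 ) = - 3^2*37^2 = - 12321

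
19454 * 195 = 3793530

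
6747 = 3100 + 3647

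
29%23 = 6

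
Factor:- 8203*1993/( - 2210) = 2^(- 1)*5^( - 1)*17^( - 1)*631^1*1993^1 = 1257583/170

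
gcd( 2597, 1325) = 53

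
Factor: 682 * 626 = 426932= 2^2*11^1* 31^1*313^1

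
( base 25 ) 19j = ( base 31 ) s1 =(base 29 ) 10S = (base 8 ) 1545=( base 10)869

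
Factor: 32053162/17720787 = 2^1*3^( - 1)*7^(-1)*19^ (  -  1 ) * 23^( - 1) * 1931^( - 1 )*3389^1*  4729^1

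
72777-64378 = 8399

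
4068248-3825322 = 242926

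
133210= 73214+59996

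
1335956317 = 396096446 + 939859871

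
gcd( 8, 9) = 1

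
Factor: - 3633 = -3^1*7^1*173^1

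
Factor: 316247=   521^1*607^1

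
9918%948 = 438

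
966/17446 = 483/8723 = 0.06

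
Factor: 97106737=7^1* 13^1*17^1*41^1*1531^1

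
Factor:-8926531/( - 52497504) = 2^( - 5)*3^( - 3 )*1093^1 * 8167^1*60761^(-1)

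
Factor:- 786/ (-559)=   2^1 * 3^1*13^( - 1 )* 43^ ( - 1) * 131^1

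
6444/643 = 6444/643  =  10.02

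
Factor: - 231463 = -231463^1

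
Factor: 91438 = 2^1*131^1*349^1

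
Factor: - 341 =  - 11^1 * 31^1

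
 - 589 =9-598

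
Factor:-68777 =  - 68777^1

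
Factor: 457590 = 2^1 * 3^1*5^1*7^1*2179^1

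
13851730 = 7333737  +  6517993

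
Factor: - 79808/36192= - 2^1*3^ ( - 1)*13^( - 1 )*43^1  =  - 86/39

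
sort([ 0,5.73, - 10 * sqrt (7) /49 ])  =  [ - 10 * sqrt ( 7 ) /49,0,5.73]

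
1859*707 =1314313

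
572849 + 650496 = 1223345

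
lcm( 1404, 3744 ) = 11232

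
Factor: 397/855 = 3^( - 2) * 5^( - 1)*19^(-1) *397^1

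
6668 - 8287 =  - 1619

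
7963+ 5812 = 13775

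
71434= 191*374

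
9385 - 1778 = 7607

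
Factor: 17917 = 19^1*23^1 *41^1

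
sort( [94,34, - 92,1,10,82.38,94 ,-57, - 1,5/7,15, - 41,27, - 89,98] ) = [-92, - 89,- 57, - 41, - 1,5/7,1,10 , 15,27,34, 82.38, 94, 94,98]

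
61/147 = 61/147 = 0.41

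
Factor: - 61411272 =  - 2^3 * 3^1*13^1*196831^1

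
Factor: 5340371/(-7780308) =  - 2^( - 2 )*3^(-1 )*67^( - 1 )*479^1 * 9677^( - 1 )*11149^1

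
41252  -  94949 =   -  53697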